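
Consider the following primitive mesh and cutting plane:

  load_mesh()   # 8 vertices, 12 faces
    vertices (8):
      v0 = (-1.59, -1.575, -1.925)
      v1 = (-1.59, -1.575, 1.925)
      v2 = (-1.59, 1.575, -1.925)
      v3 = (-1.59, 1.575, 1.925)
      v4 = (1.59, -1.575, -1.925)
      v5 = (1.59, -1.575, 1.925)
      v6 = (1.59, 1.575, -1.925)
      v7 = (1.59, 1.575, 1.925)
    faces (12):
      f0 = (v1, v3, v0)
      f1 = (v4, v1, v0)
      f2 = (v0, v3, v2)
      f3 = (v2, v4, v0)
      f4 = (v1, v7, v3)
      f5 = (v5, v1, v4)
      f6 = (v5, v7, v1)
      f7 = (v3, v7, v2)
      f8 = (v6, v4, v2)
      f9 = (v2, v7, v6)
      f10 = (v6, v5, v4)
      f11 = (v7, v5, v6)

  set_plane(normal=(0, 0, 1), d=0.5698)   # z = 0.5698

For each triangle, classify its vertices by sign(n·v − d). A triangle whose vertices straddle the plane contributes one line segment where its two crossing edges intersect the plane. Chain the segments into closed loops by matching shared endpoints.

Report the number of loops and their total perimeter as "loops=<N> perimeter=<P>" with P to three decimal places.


Straddling triangles (8 of 12):
  (v1,v3,v0) [++-] → (-1.59, 0.4662, 0.5698)–(-1.59, -1.575, 0.5698)  len=2.0412
  (v4,v1,v0) [-+-] → (-0.47064, -1.575, 0.5698)–(-1.59, -1.575, 0.5698)  len=1.1194
  (v0,v3,v2) [-+-] → (-1.59, 0.4662, 0.5698)–(-1.59, 1.575, 0.5698)  len=1.1088
  (v5,v1,v4) [++-] → (-0.47064, -1.575, 0.5698)–(1.59, -1.575, 0.5698)  len=2.0606
  (v3,v7,v2) [++-] → (0.47064, 1.575, 0.5698)–(-1.59, 1.575, 0.5698)  len=2.0606
  (v2,v7,v6) [-+-] → (0.47064, 1.575, 0.5698)–(1.59, 1.575, 0.5698)  len=1.1194
  (v6,v5,v4) [-+-] → (1.59, -0.4662, 0.5698)–(1.59, -1.575, 0.5698)  len=1.1088
  (v7,v5,v6) [++-] → (1.59, -0.4662, 0.5698)–(1.59, 1.575, 0.5698)  len=2.0412

Chained into 1 loop(s):
  loop 1: 8 segments, perimeter = 12.6600
Total perimeter = 12.660

loops=1 perimeter=12.660


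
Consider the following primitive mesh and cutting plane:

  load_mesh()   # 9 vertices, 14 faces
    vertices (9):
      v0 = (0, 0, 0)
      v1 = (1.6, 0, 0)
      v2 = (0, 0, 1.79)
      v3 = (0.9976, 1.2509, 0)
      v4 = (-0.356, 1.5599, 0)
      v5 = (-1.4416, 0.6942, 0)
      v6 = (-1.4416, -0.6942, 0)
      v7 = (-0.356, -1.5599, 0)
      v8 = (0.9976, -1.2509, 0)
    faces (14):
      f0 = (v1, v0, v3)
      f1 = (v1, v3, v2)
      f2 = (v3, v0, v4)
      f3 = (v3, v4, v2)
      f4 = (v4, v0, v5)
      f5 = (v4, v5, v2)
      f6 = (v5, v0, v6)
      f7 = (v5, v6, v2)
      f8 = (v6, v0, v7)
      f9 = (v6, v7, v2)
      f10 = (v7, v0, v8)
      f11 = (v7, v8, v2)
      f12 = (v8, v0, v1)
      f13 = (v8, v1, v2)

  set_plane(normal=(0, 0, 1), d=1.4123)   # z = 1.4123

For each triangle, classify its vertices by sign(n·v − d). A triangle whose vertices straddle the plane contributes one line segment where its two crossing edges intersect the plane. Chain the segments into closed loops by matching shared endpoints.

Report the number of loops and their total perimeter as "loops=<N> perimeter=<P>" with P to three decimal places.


Straddling triangles (7 of 14):
  (v1,v3,v2) [--+] → (0.210499, 0.263947, 1.4123)–(0.337609, 0, 1.4123)  len=0.2930
  (v3,v4,v2) [--+] → (-0.075118, 0.329148, 1.4123)–(0.210499, 0.263947, 1.4123)  len=0.2930
  (v4,v5,v2) [--+] → (-0.304186, 0.14648, 1.4123)–(-0.075118, 0.329148, 1.4123)  len=0.2930
  (v5,v6,v2) [--+] → (-0.304186, -0.14648, 1.4123)–(-0.304186, 0.14648, 1.4123)  len=0.2930
  (v6,v7,v2) [--+] → (-0.075118, -0.329148, 1.4123)–(-0.304186, -0.14648, 1.4123)  len=0.2930
  (v7,v8,v2) [--+] → (0.210499, -0.263947, 1.4123)–(-0.075118, -0.329148, 1.4123)  len=0.2930
  (v8,v1,v2) [--+] → (0.337609, 0, 1.4123)–(0.210499, -0.263947, 1.4123)  len=0.2930

Chained into 1 loop(s):
  loop 1: 7 segments, perimeter = 2.0508
Total perimeter = 2.051

loops=1 perimeter=2.051


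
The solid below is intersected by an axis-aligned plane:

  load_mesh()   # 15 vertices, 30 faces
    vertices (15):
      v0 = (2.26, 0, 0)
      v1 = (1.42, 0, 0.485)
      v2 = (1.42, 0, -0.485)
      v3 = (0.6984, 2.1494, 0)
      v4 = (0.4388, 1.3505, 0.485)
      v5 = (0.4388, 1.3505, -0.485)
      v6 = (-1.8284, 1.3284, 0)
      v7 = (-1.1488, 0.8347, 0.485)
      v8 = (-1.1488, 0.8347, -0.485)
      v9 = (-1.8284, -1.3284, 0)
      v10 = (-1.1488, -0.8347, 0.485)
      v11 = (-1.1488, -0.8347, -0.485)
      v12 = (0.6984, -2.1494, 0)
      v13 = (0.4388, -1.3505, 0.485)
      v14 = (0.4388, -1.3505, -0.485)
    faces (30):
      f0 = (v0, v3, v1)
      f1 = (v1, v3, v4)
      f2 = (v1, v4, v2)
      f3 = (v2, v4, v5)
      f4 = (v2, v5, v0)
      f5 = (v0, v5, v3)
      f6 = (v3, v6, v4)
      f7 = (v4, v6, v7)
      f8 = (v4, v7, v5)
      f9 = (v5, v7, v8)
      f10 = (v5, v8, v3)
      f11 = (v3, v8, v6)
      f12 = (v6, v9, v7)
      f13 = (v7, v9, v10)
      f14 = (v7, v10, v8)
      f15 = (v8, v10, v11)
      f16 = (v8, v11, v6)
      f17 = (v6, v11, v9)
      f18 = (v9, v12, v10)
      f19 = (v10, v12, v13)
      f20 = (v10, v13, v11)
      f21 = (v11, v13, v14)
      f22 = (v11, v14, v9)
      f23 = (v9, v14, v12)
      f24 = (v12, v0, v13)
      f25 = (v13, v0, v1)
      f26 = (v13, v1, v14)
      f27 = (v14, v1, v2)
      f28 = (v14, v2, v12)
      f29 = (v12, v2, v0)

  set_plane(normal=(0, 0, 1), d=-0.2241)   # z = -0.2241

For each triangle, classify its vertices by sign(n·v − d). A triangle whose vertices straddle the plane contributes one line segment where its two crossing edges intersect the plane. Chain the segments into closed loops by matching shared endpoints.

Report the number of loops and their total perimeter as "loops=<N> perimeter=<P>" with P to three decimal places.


Straddling triangles (20 of 30):
  (v1,v4,v2) [++-] → (1.15609, 0.363243, -0.2241)–(1.42, 0, -0.2241)  len=0.4490
  (v2,v4,v5) [-+-] → (1.15609, 0.363243, -0.2241)–(0.4388, 1.3505, -0.2241)  len=1.2203
  (v2,v5,v0) [--+] → (1.41849, 0.624015, -0.2241)–(1.87187, 0, -0.2241)  len=0.7713
  (v0,v5,v3) [+-+] → (1.41849, 0.624015, -0.2241)–(0.578449, 1.78026, -0.2241)  len=1.4292
  (v4,v7,v5) [++-] → (0.0117847, 1.21177, -0.2241)–(0.4388, 1.3505, -0.2241)  len=0.4490
  (v5,v7,v8) [-+-] → (0.0117847, 1.21177, -0.2241)–(-1.1488, 0.8347, -0.2241)  len=1.2203
  (v5,v8,v3) [--+] → (-0.155121, 1.54193, -0.2241)–(0.578449, 1.78026, -0.2241)  len=0.7713
  (v3,v8,v6) [+-+] → (-0.155121, 1.54193, -0.2241)–(-1.51438, 1.10028, -0.2241)  len=1.4292
  (v7,v10,v8) [++-] → (-1.1488, 0.385683, -0.2241)–(-1.1488, 0.8347, -0.2241)  len=0.4490
  (v8,v10,v11) [-+-] → (-1.1488, 0.385683, -0.2241)–(-1.1488, -0.8347, -0.2241)  len=1.2204
  (v8,v11,v6) [--+] → (-1.51438, 0.328914, -0.2241)–(-1.51438, 1.10028, -0.2241)  len=0.7714
  (v6,v11,v9) [+-+] → (-1.51438, 0.328914, -0.2241)–(-1.51438, -1.10028, -0.2241)  len=1.4292
  (v10,v13,v11) [++-] → (-0.721785, -0.973434, -0.2241)–(-1.1488, -0.8347, -0.2241)  len=0.4490
  (v11,v13,v14) [-+-] → (-0.721785, -0.973434, -0.2241)–(0.4388, -1.3505, -0.2241)  len=1.2203
  (v11,v14,v9) [--+] → (-0.780813, -1.33861, -0.2241)–(-1.51438, -1.10028, -0.2241)  len=0.7713
  (v9,v14,v12) [+-+] → (-0.780813, -1.33861, -0.2241)–(0.578449, -1.78026, -0.2241)  len=1.4292
  (v13,v1,v14) [++-] → (0.702712, -0.987257, -0.2241)–(0.4388, -1.3505, -0.2241)  len=0.4490
  (v14,v1,v2) [-+-] → (0.702712, -0.987257, -0.2241)–(1.42, 0, -0.2241)  len=1.2203
  (v14,v2,v12) [--+] → (1.03182, -1.15624, -0.2241)–(0.578449, -1.78026, -0.2241)  len=0.7713
  (v12,v2,v0) [+-+] → (1.03182, -1.15624, -0.2241)–(1.87187, 0, -0.2241)  len=1.4292

Chained into 2 loop(s):
  loop 1: 10 segments, perimeter = 8.3466
  loop 2: 10 segments, perimeter = 11.0026
Total perimeter = 19.349

loops=2 perimeter=19.349


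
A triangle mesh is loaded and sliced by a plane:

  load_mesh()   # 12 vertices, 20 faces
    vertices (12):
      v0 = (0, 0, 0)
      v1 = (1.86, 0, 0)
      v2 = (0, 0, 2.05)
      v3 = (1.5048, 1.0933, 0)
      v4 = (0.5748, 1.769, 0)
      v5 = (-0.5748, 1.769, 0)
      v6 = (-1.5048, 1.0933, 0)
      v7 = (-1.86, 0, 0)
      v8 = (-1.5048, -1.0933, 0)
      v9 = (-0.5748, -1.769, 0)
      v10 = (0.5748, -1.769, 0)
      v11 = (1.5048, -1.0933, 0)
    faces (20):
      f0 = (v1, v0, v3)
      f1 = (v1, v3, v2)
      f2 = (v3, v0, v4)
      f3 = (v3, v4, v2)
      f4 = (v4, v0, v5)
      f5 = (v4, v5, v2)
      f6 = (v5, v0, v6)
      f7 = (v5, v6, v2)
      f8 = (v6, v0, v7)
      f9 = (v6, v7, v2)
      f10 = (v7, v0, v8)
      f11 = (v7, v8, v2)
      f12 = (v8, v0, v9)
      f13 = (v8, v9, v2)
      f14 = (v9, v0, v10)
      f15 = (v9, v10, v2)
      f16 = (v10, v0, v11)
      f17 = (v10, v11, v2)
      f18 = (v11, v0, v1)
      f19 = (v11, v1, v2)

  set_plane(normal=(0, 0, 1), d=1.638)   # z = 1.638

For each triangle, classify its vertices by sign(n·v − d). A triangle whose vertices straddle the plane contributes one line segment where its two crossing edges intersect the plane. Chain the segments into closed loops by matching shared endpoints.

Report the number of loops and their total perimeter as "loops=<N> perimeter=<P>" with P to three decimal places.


Straddling triangles (10 of 20):
  (v1,v3,v2) [--+] → (0.302428, 0.219727, 1.638)–(0.373815, 0, 1.638)  len=0.2310
  (v3,v4,v2) [--+] → (0.115521, 0.355526, 1.638)–(0.302428, 0.219727, 1.638)  len=0.2310
  (v4,v5,v2) [--+] → (-0.115521, 0.355526, 1.638)–(0.115521, 0.355526, 1.638)  len=0.2310
  (v5,v6,v2) [--+] → (-0.302428, 0.219727, 1.638)–(-0.115521, 0.355526, 1.638)  len=0.2310
  (v6,v7,v2) [--+] → (-0.373815, 0, 1.638)–(-0.302428, 0.219727, 1.638)  len=0.2310
  (v7,v8,v2) [--+] → (-0.302428, -0.219727, 1.638)–(-0.373815, 0, 1.638)  len=0.2310
  (v8,v9,v2) [--+] → (-0.115521, -0.355526, 1.638)–(-0.302428, -0.219727, 1.638)  len=0.2310
  (v9,v10,v2) [--+] → (0.115521, -0.355526, 1.638)–(-0.115521, -0.355526, 1.638)  len=0.2310
  (v10,v11,v2) [--+] → (0.302428, -0.219727, 1.638)–(0.115521, -0.355526, 1.638)  len=0.2310
  (v11,v1,v2) [--+] → (0.373815, 0, 1.638)–(0.302428, -0.219727, 1.638)  len=0.2310

Chained into 1 loop(s):
  loop 1: 10 segments, perimeter = 2.3103
Total perimeter = 2.310

loops=1 perimeter=2.310


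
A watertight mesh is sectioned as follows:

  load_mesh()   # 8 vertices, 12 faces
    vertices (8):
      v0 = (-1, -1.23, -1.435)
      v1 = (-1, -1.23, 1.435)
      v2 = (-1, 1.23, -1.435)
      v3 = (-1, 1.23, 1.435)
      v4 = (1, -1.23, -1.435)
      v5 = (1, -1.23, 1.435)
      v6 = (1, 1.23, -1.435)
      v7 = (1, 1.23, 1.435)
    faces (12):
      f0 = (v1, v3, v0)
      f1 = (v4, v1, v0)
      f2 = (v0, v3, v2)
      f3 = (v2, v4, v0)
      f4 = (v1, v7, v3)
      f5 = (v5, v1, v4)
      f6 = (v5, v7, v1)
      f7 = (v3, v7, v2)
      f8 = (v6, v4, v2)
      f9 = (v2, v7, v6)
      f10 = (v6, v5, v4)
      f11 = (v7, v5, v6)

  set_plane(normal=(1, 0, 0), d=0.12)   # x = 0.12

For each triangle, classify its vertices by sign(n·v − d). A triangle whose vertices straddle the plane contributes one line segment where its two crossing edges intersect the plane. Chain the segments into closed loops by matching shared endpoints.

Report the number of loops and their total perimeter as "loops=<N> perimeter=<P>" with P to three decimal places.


Straddling triangles (8 of 12):
  (v4,v1,v0) [+--] → (0.12, -1.23, -0.1722)–(0.12, -1.23, -1.435)  len=1.2628
  (v2,v4,v0) [-+-] → (0.12, -0.1476, -1.435)–(0.12, -1.23, -1.435)  len=1.0824
  (v1,v7,v3) [-+-] → (0.12, 0.1476, 1.435)–(0.12, 1.23, 1.435)  len=1.0824
  (v5,v1,v4) [+-+] → (0.12, -1.23, 1.435)–(0.12, -1.23, -0.1722)  len=1.6072
  (v5,v7,v1) [++-] → (0.12, 0.1476, 1.435)–(0.12, -1.23, 1.435)  len=1.3776
  (v3,v7,v2) [-+-] → (0.12, 1.23, 1.435)–(0.12, 1.23, 0.1722)  len=1.2628
  (v6,v4,v2) [++-] → (0.12, -0.1476, -1.435)–(0.12, 1.23, -1.435)  len=1.3776
  (v2,v7,v6) [-++] → (0.12, 1.23, 0.1722)–(0.12, 1.23, -1.435)  len=1.6072

Chained into 1 loop(s):
  loop 1: 8 segments, perimeter = 10.6600
Total perimeter = 10.660

loops=1 perimeter=10.660


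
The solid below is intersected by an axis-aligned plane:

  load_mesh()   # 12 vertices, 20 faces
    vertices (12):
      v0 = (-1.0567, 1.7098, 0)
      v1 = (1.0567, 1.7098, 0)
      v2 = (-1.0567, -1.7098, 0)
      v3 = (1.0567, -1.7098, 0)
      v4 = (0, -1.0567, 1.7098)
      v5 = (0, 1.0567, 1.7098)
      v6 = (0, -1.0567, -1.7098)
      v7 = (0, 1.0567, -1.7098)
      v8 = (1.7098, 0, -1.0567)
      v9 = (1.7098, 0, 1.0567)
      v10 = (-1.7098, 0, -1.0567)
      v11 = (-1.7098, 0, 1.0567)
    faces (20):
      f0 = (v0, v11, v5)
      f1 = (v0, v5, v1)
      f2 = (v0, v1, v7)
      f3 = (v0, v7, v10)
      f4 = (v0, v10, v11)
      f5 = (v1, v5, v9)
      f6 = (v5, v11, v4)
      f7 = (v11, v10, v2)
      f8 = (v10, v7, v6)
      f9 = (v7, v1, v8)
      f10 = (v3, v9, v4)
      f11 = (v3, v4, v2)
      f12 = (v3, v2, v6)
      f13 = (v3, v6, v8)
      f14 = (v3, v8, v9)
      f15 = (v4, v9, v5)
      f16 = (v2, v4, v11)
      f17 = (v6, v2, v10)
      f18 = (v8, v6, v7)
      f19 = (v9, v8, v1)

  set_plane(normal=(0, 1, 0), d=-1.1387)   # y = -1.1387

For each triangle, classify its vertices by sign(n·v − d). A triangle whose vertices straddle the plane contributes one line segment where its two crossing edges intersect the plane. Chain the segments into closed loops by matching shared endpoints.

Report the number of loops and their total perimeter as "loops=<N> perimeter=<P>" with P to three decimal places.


Straddling triangles (8 of 20):
  (v11,v10,v2) [++-] → (-1.27485, -1.1387, -0.352954)–(-1.27485, -1.1387, 0.352954)  len=0.7059
  (v3,v9,v4) [-++] → (1.27485, -1.1387, 0.352954)–(0.132674, -1.1387, 1.49513)  len=1.6153
  (v3,v4,v2) [-+-] → (0.132674, -1.1387, 1.49513)–(-0.132674, -1.1387, 1.49513)  len=0.2653
  (v3,v2,v6) [--+] → (-0.132674, -1.1387, -1.49513)–(0.132674, -1.1387, -1.49513)  len=0.2653
  (v3,v6,v8) [-++] → (0.132674, -1.1387, -1.49513)–(1.27485, -1.1387, -0.352954)  len=1.6153
  (v3,v8,v9) [-++] → (1.27485, -1.1387, -0.352954)–(1.27485, -1.1387, 0.352954)  len=0.7059
  (v2,v4,v11) [-++] → (-0.132674, -1.1387, 1.49513)–(-1.27485, -1.1387, 0.352954)  len=1.6153
  (v6,v2,v10) [+-+] → (-0.132674, -1.1387, -1.49513)–(-1.27485, -1.1387, -0.352954)  len=1.6153

Chained into 1 loop(s):
  loop 1: 8 segments, perimeter = 8.4036
Total perimeter = 8.404

loops=1 perimeter=8.404


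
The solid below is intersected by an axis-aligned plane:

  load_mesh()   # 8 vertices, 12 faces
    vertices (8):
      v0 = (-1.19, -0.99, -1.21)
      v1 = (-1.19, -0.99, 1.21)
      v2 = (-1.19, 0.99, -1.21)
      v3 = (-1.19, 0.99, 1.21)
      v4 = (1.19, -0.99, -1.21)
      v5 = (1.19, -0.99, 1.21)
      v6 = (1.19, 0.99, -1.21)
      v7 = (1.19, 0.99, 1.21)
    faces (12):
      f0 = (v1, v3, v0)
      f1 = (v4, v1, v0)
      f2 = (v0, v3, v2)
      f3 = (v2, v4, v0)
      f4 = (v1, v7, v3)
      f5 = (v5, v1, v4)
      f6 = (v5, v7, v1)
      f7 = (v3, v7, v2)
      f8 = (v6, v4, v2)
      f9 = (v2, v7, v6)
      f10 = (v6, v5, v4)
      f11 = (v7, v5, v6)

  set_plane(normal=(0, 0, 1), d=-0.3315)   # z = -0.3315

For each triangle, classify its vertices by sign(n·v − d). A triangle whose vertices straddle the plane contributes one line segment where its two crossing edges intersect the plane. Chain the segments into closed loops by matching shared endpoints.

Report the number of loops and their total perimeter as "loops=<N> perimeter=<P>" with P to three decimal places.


Straddling triangles (8 of 12):
  (v1,v3,v0) [++-] → (-1.19, -0.271227, -0.3315)–(-1.19, -0.99, -0.3315)  len=0.7188
  (v4,v1,v0) [-+-] → (0.326021, -0.99, -0.3315)–(-1.19, -0.99, -0.3315)  len=1.5160
  (v0,v3,v2) [-+-] → (-1.19, -0.271227, -0.3315)–(-1.19, 0.99, -0.3315)  len=1.2612
  (v5,v1,v4) [++-] → (0.326021, -0.99, -0.3315)–(1.19, -0.99, -0.3315)  len=0.8640
  (v3,v7,v2) [++-] → (-0.326021, 0.99, -0.3315)–(-1.19, 0.99, -0.3315)  len=0.8640
  (v2,v7,v6) [-+-] → (-0.326021, 0.99, -0.3315)–(1.19, 0.99, -0.3315)  len=1.5160
  (v6,v5,v4) [-+-] → (1.19, 0.271227, -0.3315)–(1.19, -0.99, -0.3315)  len=1.2612
  (v7,v5,v6) [++-] → (1.19, 0.271227, -0.3315)–(1.19, 0.99, -0.3315)  len=0.7188

Chained into 1 loop(s):
  loop 1: 8 segments, perimeter = 8.7200
Total perimeter = 8.720

loops=1 perimeter=8.720


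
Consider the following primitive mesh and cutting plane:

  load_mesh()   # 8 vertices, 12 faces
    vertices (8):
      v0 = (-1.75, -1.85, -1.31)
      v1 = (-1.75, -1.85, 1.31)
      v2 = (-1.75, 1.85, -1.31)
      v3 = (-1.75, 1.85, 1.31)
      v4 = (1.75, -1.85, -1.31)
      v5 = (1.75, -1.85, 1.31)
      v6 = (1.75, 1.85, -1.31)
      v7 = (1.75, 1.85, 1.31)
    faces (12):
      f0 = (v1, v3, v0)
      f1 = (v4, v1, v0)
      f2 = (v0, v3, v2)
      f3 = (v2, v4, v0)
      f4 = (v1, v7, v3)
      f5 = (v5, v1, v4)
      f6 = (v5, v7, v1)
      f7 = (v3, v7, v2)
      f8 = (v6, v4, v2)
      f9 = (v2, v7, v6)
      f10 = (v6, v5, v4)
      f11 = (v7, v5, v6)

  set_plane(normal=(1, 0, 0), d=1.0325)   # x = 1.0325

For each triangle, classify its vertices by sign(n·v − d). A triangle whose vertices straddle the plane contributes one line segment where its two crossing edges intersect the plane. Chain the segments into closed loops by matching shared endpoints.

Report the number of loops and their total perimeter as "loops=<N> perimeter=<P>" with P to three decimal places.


loops=1 perimeter=12.640

Straddling triangles (8 of 12):
  (v4,v1,v0) [+--] → (1.0325, -1.85, -0.7729)–(1.0325, -1.85, -1.31)  len=0.5371
  (v2,v4,v0) [-+-] → (1.0325, -1.0915, -1.31)–(1.0325, -1.85, -1.31)  len=0.7585
  (v1,v7,v3) [-+-] → (1.0325, 1.0915, 1.31)–(1.0325, 1.85, 1.31)  len=0.7585
  (v5,v1,v4) [+-+] → (1.0325, -1.85, 1.31)–(1.0325, -1.85, -0.7729)  len=2.0829
  (v5,v7,v1) [++-] → (1.0325, 1.0915, 1.31)–(1.0325, -1.85, 1.31)  len=2.9415
  (v3,v7,v2) [-+-] → (1.0325, 1.85, 1.31)–(1.0325, 1.85, 0.7729)  len=0.5371
  (v6,v4,v2) [++-] → (1.0325, -1.0915, -1.31)–(1.0325, 1.85, -1.31)  len=2.9415
  (v2,v7,v6) [-++] → (1.0325, 1.85, 0.7729)–(1.0325, 1.85, -1.31)  len=2.0829

Chained into 1 loop(s):
  loop 1: 8 segments, perimeter = 12.6400
Total perimeter = 12.640


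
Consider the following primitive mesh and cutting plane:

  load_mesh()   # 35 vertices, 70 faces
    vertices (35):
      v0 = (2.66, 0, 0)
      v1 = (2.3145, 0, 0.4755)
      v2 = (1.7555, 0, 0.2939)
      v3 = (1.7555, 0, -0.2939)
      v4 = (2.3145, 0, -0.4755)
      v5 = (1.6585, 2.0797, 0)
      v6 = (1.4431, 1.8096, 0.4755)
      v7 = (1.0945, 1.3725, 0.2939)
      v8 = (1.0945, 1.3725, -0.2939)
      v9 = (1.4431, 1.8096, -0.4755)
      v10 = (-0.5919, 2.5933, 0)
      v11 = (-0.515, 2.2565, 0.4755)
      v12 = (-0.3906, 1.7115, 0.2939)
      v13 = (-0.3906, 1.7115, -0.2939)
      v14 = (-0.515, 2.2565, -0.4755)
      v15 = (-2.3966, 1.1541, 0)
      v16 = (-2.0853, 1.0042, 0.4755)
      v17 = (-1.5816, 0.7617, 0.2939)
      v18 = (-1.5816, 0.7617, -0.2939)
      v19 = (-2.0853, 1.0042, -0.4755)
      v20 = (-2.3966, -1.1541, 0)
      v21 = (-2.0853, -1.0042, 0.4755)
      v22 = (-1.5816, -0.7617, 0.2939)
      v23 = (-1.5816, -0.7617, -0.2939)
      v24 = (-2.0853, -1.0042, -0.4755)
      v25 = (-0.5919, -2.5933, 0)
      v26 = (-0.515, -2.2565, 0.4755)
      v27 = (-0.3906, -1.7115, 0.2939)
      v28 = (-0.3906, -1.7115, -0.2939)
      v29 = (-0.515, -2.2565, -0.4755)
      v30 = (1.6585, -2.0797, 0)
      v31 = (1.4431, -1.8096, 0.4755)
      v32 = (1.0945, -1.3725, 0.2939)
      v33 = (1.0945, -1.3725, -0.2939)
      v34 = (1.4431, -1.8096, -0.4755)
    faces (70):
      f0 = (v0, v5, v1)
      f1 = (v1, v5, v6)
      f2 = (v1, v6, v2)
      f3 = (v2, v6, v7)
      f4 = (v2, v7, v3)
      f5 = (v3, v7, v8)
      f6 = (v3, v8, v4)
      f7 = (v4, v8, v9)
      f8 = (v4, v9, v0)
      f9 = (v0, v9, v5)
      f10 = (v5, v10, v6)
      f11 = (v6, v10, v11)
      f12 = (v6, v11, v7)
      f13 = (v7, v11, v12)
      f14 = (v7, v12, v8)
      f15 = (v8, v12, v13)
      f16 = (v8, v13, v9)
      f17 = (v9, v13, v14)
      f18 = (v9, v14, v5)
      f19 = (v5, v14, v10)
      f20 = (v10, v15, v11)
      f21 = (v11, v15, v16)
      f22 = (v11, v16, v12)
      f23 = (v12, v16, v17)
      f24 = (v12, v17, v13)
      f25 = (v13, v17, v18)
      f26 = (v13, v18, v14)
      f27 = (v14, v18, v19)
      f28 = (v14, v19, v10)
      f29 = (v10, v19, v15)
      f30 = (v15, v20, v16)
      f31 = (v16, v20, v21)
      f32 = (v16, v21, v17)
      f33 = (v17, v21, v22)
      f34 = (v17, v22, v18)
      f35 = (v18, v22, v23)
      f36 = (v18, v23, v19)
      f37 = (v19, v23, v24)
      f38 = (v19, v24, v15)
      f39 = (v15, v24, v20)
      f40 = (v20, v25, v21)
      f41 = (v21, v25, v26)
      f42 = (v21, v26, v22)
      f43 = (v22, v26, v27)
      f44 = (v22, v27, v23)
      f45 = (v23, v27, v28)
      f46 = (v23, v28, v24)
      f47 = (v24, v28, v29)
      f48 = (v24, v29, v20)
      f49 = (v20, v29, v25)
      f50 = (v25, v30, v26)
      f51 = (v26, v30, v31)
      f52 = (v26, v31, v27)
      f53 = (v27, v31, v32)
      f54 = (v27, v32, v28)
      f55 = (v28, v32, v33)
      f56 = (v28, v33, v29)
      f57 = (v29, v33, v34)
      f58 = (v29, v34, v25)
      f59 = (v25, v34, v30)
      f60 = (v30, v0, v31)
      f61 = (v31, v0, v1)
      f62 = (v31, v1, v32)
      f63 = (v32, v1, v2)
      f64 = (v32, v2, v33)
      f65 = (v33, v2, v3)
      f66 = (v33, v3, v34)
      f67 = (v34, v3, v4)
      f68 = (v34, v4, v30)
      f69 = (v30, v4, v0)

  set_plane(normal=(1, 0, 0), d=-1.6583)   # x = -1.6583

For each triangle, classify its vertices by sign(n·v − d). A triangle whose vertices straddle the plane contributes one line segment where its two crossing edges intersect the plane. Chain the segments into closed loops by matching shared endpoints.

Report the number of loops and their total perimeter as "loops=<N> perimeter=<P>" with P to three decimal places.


Straddling triangles (18 of 70):
  (v10,v15,v11) [+-+] → (-1.6583, 1.74287, 0)–(-1.6583, 1.58666, 0.186576)  len=0.2433
  (v11,v15,v16) [+--] → (-1.6583, 1.58666, 0.186576)–(-1.6583, 1.34473, 0.4755)  len=0.3768
  (v11,v16,v12) [+-+] → (-1.6583, 1.34473, 0.4755)–(-1.6583, 1.18241, 0.429744)  len=0.1686
  (v12,v16,v17) [+-+] → (-1.6583, 1.18241, 0.429744)–(-1.6583, 0.798626, 0.321553)  len=0.3987
  (v14,v18,v19) [++-] → (-1.6583, 0.798626, -0.321553)–(-1.6583, 1.34473, -0.4755)  len=0.5674
  (v14,v19,v10) [+-+] → (-1.6583, 1.34473, -0.4755)–(-1.6583, 1.45856, -0.339543)  len=0.1773
  (v10,v19,v15) [+--] → (-1.6583, 1.45856, -0.339543)–(-1.6583, 1.74287, 0)  len=0.4429
  (v16,v21,v17) [--+] → (-1.6583, 0.492801, 0.321553)–(-1.6583, 0.798626, 0.321553)  len=0.3058
  (v17,v21,v22) [+-+] → (-1.6583, 0.492801, 0.321553)–(-1.6583, -0.798626, 0.321553)  len=1.2914
  (v18,v23,v19) [++-] → (-1.6583, -0.492801, -0.321553)–(-1.6583, 0.798626, -0.321553)  len=1.2914
  (v19,v23,v24) [-+-] → (-1.6583, -0.492801, -0.321553)–(-1.6583, -0.798626, -0.321553)  len=0.3058
  (v20,v25,v21) [-+-] → (-1.6583, -1.74287, 0)–(-1.6583, -1.45856, 0.339543)  len=0.4429
  (v21,v25,v26) [-++] → (-1.6583, -1.45856, 0.339543)–(-1.6583, -1.34473, 0.4755)  len=0.1773
  (v21,v26,v22) [-++] → (-1.6583, -1.34473, 0.4755)–(-1.6583, -0.798626, 0.321553)  len=0.5674
  (v23,v28,v24) [++-] → (-1.6583, -1.18241, -0.429744)–(-1.6583, -0.798626, -0.321553)  len=0.3987
  (v24,v28,v29) [-++] → (-1.6583, -1.18241, -0.429744)–(-1.6583, -1.34473, -0.4755)  len=0.1686
  (v24,v29,v20) [-+-] → (-1.6583, -1.34473, -0.4755)–(-1.6583, -1.58666, -0.186576)  len=0.3768
  (v20,v29,v25) [-++] → (-1.6583, -1.58666, -0.186576)–(-1.6583, -1.74287, 0)  len=0.2433

Chained into 1 loop(s):
  loop 1: 18 segments, perimeter = 7.9448
Total perimeter = 7.945

loops=1 perimeter=7.945


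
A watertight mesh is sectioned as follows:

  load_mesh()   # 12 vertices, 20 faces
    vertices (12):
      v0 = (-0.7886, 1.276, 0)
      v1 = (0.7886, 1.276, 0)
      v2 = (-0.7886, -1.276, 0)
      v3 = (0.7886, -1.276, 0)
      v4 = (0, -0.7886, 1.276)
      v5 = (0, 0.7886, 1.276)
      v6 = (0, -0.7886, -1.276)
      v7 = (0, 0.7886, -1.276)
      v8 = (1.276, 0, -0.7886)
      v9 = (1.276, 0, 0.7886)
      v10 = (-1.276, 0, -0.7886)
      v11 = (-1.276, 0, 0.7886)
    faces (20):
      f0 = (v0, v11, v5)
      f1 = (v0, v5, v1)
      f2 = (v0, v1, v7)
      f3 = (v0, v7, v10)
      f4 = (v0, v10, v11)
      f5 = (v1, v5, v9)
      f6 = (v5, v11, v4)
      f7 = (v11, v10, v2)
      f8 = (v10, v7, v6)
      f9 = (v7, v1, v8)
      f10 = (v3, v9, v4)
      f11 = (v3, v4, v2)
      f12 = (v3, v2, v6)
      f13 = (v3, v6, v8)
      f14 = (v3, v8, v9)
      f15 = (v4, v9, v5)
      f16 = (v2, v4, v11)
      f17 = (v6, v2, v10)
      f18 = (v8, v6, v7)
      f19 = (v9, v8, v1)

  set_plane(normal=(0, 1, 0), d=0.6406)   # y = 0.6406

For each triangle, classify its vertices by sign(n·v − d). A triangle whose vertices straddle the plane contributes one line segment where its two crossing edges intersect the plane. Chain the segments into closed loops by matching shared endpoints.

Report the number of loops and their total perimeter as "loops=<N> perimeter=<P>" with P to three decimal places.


Straddling triangles (10 of 20):
  (v0,v11,v5) [+-+] → (-1.03131, 0.6406, 0.392693)–(-0.239472, 0.6406, 1.18453)  len=1.1198
  (v0,v7,v10) [++-] → (-0.239472, 0.6406, -1.18453)–(-1.03131, 0.6406, -0.392693)  len=1.1198
  (v0,v10,v11) [+--] → (-1.03131, 0.6406, -0.392693)–(-1.03131, 0.6406, 0.392693)  len=0.7854
  (v1,v5,v9) [++-] → (0.239472, 0.6406, 1.18453)–(1.03131, 0.6406, 0.392693)  len=1.1198
  (v5,v11,v4) [+--] → (-0.239472, 0.6406, 1.18453)–(0, 0.6406, 1.276)  len=0.2563
  (v10,v7,v6) [-+-] → (-0.239472, 0.6406, -1.18453)–(0, 0.6406, -1.276)  len=0.2563
  (v7,v1,v8) [++-] → (1.03131, 0.6406, -0.392693)–(0.239472, 0.6406, -1.18453)  len=1.1198
  (v4,v9,v5) [--+] → (0.239472, 0.6406, 1.18453)–(0, 0.6406, 1.276)  len=0.2563
  (v8,v6,v7) [--+] → (0, 0.6406, -1.276)–(0.239472, 0.6406, -1.18453)  len=0.2563
  (v9,v8,v1) [--+] → (1.03131, 0.6406, -0.392693)–(1.03131, 0.6406, 0.392693)  len=0.7854

Chained into 1 loop(s):
  loop 1: 10 segments, perimeter = 7.0755
Total perimeter = 7.075

loops=1 perimeter=7.075


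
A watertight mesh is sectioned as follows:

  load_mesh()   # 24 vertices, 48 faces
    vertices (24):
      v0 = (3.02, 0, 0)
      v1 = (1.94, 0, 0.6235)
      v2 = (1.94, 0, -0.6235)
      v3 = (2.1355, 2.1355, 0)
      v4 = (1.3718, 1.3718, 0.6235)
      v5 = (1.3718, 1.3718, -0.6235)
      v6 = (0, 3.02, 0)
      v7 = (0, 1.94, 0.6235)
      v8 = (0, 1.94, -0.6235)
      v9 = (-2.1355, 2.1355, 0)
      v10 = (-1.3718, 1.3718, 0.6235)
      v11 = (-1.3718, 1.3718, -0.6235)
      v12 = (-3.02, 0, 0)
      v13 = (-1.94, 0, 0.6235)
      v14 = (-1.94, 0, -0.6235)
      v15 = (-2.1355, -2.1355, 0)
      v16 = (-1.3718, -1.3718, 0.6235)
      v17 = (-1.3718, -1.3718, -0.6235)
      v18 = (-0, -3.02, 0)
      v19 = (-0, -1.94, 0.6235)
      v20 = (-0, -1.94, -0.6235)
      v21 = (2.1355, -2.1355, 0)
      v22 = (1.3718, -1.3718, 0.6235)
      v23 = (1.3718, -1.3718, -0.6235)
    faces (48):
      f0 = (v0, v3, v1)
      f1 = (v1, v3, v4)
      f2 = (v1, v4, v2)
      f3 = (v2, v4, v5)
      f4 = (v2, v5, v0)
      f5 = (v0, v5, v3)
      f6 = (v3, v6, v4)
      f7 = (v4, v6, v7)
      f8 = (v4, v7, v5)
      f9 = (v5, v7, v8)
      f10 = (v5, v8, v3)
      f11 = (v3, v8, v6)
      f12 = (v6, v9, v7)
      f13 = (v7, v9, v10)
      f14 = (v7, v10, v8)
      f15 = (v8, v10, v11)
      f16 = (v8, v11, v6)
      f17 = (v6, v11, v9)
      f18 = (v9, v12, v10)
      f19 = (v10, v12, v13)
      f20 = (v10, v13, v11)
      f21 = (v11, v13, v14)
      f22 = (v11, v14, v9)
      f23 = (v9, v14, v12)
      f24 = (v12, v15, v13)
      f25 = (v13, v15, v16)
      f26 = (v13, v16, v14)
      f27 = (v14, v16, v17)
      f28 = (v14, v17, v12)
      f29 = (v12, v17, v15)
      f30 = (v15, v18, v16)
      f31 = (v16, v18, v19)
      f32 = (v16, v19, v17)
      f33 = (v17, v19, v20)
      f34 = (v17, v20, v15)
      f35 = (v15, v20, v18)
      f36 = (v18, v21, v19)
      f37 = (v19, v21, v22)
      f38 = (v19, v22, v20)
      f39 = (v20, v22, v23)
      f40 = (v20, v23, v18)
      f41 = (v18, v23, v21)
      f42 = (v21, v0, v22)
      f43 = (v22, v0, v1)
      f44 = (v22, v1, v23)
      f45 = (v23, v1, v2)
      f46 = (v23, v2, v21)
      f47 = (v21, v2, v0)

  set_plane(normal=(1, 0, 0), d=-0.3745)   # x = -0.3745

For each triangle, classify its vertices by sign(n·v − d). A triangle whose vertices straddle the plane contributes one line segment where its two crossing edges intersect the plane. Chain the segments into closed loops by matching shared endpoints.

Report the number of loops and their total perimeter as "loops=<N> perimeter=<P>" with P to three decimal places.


Straddling triangles (12 of 48):
  (v6,v9,v7) [+-+] → (-0.3745, 2.86489, 0)–(-0.3745, 1.97428, 0.514158)  len=1.0284
  (v7,v9,v10) [+--] → (-0.3745, 1.97428, 0.514158)–(-0.3745, 1.78488, 0.6235)  len=0.2187
  (v7,v10,v8) [+-+] → (-0.3745, 1.78488, 0.6235)–(-0.3745, 1.78488, -0.28307)  len=0.9066
  (v8,v10,v11) [+--] → (-0.3745, 1.78488, -0.28307)–(-0.3745, 1.78488, -0.6235)  len=0.3404
  (v8,v11,v6) [+-+] → (-0.3745, 1.78488, -0.6235)–(-0.3745, 2.57004, -0.170215)  len=0.9066
  (v6,v11,v9) [+--] → (-0.3745, 2.57004, -0.170215)–(-0.3745, 2.86489, 0)  len=0.3404
  (v15,v18,v16) [-+-] → (-0.3745, -2.86489, 0)–(-0.3745, -2.57004, 0.170215)  len=0.3404
  (v16,v18,v19) [-++] → (-0.3745, -2.57004, 0.170215)–(-0.3745, -1.78488, 0.6235)  len=0.9066
  (v16,v19,v17) [-+-] → (-0.3745, -1.78488, 0.6235)–(-0.3745, -1.78488, 0.28307)  len=0.3404
  (v17,v19,v20) [-++] → (-0.3745, -1.78488, 0.28307)–(-0.3745, -1.78488, -0.6235)  len=0.9066
  (v17,v20,v15) [-+-] → (-0.3745, -1.78488, -0.6235)–(-0.3745, -1.97428, -0.514158)  len=0.2187
  (v15,v20,v18) [-++] → (-0.3745, -1.97428, -0.514158)–(-0.3745, -2.86489, 0)  len=1.0284

Chained into 2 loop(s):
  loop 1: 6 segments, perimeter = 3.7411
  loop 2: 6 segments, perimeter = 3.7411
Total perimeter = 7.482

loops=2 perimeter=7.482


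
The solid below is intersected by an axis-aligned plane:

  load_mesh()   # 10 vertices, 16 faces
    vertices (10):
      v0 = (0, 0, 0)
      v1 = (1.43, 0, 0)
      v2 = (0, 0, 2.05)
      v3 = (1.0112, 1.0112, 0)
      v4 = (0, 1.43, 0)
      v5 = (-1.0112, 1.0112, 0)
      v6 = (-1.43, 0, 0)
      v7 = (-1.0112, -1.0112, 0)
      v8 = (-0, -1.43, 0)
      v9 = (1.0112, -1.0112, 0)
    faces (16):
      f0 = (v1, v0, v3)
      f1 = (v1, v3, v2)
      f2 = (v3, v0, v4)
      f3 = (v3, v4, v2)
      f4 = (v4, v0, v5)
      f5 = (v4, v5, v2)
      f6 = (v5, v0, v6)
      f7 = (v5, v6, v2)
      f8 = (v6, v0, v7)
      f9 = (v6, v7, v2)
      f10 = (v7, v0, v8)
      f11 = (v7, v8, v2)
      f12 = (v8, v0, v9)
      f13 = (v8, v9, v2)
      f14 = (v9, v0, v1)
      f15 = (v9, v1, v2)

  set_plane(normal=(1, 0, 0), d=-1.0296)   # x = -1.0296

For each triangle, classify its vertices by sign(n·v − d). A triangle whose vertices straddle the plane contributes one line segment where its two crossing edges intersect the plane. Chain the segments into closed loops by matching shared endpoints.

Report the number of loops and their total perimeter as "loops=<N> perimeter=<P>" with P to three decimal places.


loops=1 perimeter=4.182

Straddling triangles (4 of 16):
  (v5,v0,v6) [++-] → (-1.0296, 0, 0)–(-1.0296, 0.966773, 0)  len=0.9668
  (v5,v6,v2) [+-+] → (-1.0296, 0.966773, 0)–(-1.0296, 0, 0.574)  len=1.1243
  (v6,v0,v7) [-++] → (-1.0296, 0, 0)–(-1.0296, -0.966773, 0)  len=0.9668
  (v6,v7,v2) [-++] → (-1.0296, -0.966773, 0)–(-1.0296, 0, 0.574)  len=1.1243

Chained into 1 loop(s):
  loop 1: 4 segments, perimeter = 4.1822
Total perimeter = 4.182


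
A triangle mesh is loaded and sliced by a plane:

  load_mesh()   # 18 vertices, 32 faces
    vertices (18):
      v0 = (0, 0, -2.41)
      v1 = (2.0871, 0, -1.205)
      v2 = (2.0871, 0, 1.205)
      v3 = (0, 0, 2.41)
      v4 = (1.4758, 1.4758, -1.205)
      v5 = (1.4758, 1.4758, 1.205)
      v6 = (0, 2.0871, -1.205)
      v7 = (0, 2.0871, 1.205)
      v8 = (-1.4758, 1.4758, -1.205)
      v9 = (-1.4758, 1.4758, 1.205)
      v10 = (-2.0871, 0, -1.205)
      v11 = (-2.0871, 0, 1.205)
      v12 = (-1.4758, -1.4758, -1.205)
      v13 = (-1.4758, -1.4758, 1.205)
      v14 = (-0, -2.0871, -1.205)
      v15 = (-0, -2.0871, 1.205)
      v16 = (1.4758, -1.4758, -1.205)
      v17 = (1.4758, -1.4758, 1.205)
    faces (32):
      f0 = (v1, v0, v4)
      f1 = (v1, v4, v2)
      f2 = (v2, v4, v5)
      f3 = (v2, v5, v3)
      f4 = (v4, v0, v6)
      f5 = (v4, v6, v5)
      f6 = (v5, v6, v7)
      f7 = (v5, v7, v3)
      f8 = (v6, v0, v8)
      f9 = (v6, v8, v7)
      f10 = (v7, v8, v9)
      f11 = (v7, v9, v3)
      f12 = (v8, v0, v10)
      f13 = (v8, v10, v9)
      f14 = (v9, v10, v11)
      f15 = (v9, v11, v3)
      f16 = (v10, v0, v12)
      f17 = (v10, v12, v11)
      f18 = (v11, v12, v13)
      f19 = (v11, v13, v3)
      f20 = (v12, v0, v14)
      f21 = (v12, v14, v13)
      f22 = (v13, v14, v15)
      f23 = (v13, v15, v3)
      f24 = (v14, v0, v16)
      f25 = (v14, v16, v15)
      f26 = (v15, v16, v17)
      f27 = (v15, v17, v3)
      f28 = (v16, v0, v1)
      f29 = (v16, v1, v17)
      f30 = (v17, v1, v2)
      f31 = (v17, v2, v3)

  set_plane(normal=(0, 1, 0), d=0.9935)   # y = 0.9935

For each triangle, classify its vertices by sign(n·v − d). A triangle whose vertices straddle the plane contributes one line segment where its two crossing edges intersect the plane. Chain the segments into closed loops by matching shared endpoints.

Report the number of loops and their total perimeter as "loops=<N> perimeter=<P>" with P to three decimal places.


Straddling triangles (12 of 32):
  (v1,v0,v4) [--+] → (0.9935, 0.9935, -1.5988)–(1.67558, 0.9935, -1.205)  len=0.7876
  (v1,v4,v2) [-+-] → (1.67558, 0.9935, -1.205)–(1.67558, 0.9935, -0.417398)  len=0.7876
  (v2,v4,v5) [-++] → (1.67558, 0.9935, -0.417398)–(1.67558, 0.9935, 1.205)  len=1.6224
  (v2,v5,v3) [-+-] → (1.67558, 0.9935, 1.205)–(0.9935, 0.9935, 1.5988)  len=0.7876
  (v4,v0,v6) [+-+] → (0.9935, 0.9935, -1.5988)–(0, 0.9935, -1.8364)  len=1.0215
  (v5,v7,v3) [++-] → (0, 0.9935, 1.8364)–(0.9935, 0.9935, 1.5988)  len=1.0215
  (v6,v0,v8) [+-+] → (0, 0.9935, -1.8364)–(-0.9935, 0.9935, -1.5988)  len=1.0215
  (v7,v9,v3) [++-] → (-0.9935, 0.9935, 1.5988)–(0, 0.9935, 1.8364)  len=1.0215
  (v8,v0,v10) [+--] → (-0.9935, 0.9935, -1.5988)–(-1.67558, 0.9935, -1.205)  len=0.7876
  (v8,v10,v9) [+-+] → (-1.67558, 0.9935, -1.205)–(-1.67558, 0.9935, 0.417398)  len=1.6224
  (v9,v10,v11) [+--] → (-1.67558, 0.9935, 0.417398)–(-1.67558, 0.9935, 1.205)  len=0.7876
  (v9,v11,v3) [+--] → (-1.67558, 0.9935, 1.205)–(-0.9935, 0.9935, 1.5988)  len=0.7876

Chained into 1 loop(s):
  loop 1: 12 segments, perimeter = 12.0564
Total perimeter = 12.056

loops=1 perimeter=12.056


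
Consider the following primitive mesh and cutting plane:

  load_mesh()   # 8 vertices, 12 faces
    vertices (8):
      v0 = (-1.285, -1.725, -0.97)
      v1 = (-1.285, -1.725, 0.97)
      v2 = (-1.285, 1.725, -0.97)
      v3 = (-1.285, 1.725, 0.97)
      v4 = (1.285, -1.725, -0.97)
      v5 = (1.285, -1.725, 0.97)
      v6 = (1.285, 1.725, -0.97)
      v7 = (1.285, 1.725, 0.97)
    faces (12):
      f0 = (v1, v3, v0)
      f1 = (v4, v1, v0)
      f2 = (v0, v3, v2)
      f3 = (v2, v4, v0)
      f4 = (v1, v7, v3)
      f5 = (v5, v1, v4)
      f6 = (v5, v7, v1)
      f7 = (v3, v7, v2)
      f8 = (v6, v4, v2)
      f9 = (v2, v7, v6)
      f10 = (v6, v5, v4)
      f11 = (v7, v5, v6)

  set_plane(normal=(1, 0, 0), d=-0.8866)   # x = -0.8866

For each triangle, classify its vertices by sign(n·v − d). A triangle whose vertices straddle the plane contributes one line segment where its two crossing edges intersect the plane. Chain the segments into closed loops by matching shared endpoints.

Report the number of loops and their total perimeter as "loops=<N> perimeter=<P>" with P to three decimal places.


loops=1 perimeter=10.780

Straddling triangles (8 of 12):
  (v4,v1,v0) [+--] → (-0.8866, -1.725, 0.669262)–(-0.8866, -1.725, -0.97)  len=1.6393
  (v2,v4,v0) [-+-] → (-0.8866, 1.19018, -0.97)–(-0.8866, -1.725, -0.97)  len=2.9152
  (v1,v7,v3) [-+-] → (-0.8866, -1.19018, 0.97)–(-0.8866, 1.725, 0.97)  len=2.9152
  (v5,v1,v4) [+-+] → (-0.8866, -1.725, 0.97)–(-0.8866, -1.725, 0.669262)  len=0.3007
  (v5,v7,v1) [++-] → (-0.8866, -1.19018, 0.97)–(-0.8866, -1.725, 0.97)  len=0.5348
  (v3,v7,v2) [-+-] → (-0.8866, 1.725, 0.97)–(-0.8866, 1.725, -0.669262)  len=1.6393
  (v6,v4,v2) [++-] → (-0.8866, 1.19018, -0.97)–(-0.8866, 1.725, -0.97)  len=0.5348
  (v2,v7,v6) [-++] → (-0.8866, 1.725, -0.669262)–(-0.8866, 1.725, -0.97)  len=0.3007

Chained into 1 loop(s):
  loop 1: 8 segments, perimeter = 10.7800
Total perimeter = 10.780


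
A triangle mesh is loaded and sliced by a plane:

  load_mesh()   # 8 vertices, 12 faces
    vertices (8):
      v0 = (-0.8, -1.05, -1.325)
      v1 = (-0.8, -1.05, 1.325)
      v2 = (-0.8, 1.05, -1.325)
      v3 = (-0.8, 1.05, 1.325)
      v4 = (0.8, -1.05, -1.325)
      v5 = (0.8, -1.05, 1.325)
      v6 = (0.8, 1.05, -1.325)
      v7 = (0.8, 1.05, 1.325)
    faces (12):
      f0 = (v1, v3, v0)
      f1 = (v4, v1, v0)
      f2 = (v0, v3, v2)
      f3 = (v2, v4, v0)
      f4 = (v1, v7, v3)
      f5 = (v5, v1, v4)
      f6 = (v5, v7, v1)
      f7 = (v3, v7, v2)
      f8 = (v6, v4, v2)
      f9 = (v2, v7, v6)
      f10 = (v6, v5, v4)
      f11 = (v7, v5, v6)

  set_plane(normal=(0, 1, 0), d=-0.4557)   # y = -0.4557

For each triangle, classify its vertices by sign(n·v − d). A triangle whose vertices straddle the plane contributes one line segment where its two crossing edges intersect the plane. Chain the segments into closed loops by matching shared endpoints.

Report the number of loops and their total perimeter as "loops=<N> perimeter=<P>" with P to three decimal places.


loops=1 perimeter=8.500

Straddling triangles (8 of 12):
  (v1,v3,v0) [-+-] → (-0.8, -0.4557, 1.325)–(-0.8, -0.4557, -0.57505)  len=1.9000
  (v0,v3,v2) [-++] → (-0.8, -0.4557, -0.57505)–(-0.8, -0.4557, -1.325)  len=0.7500
  (v2,v4,v0) [+--] → (0.3472, -0.4557, -1.325)–(-0.8, -0.4557, -1.325)  len=1.1472
  (v1,v7,v3) [-++] → (-0.3472, -0.4557, 1.325)–(-0.8, -0.4557, 1.325)  len=0.4528
  (v5,v7,v1) [-+-] → (0.8, -0.4557, 1.325)–(-0.3472, -0.4557, 1.325)  len=1.1472
  (v6,v4,v2) [+-+] → (0.8, -0.4557, -1.325)–(0.3472, -0.4557, -1.325)  len=0.4528
  (v6,v5,v4) [+--] → (0.8, -0.4557, 0.57505)–(0.8, -0.4557, -1.325)  len=1.9000
  (v7,v5,v6) [+-+] → (0.8, -0.4557, 1.325)–(0.8, -0.4557, 0.57505)  len=0.7500

Chained into 1 loop(s):
  loop 1: 8 segments, perimeter = 8.5000
Total perimeter = 8.500


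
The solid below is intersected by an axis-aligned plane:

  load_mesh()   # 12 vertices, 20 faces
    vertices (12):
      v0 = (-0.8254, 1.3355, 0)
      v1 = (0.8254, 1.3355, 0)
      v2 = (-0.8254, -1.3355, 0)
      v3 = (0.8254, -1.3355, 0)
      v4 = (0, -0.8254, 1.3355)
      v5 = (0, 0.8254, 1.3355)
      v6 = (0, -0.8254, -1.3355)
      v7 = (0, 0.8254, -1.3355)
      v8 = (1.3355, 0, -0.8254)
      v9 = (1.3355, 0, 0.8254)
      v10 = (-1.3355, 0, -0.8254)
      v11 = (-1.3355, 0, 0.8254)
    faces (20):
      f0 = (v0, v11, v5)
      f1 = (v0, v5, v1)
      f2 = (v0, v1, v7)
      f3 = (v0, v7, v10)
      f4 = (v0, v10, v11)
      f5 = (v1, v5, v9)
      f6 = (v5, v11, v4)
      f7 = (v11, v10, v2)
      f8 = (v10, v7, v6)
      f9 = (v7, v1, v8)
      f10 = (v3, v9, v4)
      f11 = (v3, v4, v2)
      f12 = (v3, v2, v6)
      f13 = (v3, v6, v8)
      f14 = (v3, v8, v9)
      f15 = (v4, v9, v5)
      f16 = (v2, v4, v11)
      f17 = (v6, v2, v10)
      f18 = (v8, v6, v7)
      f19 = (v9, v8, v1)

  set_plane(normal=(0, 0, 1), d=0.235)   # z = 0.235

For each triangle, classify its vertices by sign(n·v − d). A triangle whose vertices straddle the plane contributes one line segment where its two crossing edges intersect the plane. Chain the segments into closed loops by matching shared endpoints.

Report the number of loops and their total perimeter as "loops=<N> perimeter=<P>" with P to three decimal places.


loops=1 perimeter=8.454

Straddling triangles (10 of 20):
  (v0,v11,v5) [-++] → (-0.970631, 0.955269, 0.235)–(-0.680159, 1.24574, 0.235)  len=0.4108
  (v0,v5,v1) [-+-] → (-0.680159, 1.24574, 0.235)–(0.680159, 1.24574, 0.235)  len=1.3603
  (v0,v10,v11) [--+] → (-1.3355, 0, 0.235)–(-0.970631, 0.955269, 0.235)  len=1.0226
  (v1,v5,v9) [-++] → (0.680159, 1.24574, 0.235)–(0.970631, 0.955269, 0.235)  len=0.4108
  (v11,v10,v2) [+--] → (-1.3355, 0, 0.235)–(-0.970631, -0.955269, 0.235)  len=1.0226
  (v3,v9,v4) [-++] → (0.970631, -0.955269, 0.235)–(0.680159, -1.24574, 0.235)  len=0.4108
  (v3,v4,v2) [-+-] → (0.680159, -1.24574, 0.235)–(-0.680159, -1.24574, 0.235)  len=1.3603
  (v3,v8,v9) [--+] → (1.3355, 0, 0.235)–(0.970631, -0.955269, 0.235)  len=1.0226
  (v2,v4,v11) [-++] → (-0.680159, -1.24574, 0.235)–(-0.970631, -0.955269, 0.235)  len=0.4108
  (v9,v8,v1) [+--] → (1.3355, 0, 0.235)–(0.970631, 0.955269, 0.235)  len=1.0226

Chained into 1 loop(s):
  loop 1: 10 segments, perimeter = 8.4541
Total perimeter = 8.454
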